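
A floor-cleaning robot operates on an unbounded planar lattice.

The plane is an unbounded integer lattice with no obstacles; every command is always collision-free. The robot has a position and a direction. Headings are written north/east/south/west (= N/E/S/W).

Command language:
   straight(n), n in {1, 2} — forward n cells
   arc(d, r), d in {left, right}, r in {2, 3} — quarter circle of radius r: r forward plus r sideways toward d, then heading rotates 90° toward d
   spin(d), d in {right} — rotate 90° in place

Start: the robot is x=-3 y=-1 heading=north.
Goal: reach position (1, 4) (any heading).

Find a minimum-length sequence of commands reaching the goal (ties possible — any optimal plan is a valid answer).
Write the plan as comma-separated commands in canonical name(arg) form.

begin: x=-3 y=-1 heading=north
step 1 (straight(2)): x=-3 y=1 heading=north
step 2 (arc(right, 3)): x=0 y=4 heading=east
step 3 (straight(1)): x=1 y=4 heading=east
nothing shorter than 3 reaches the goal.

straight(2), arc(right, 3), straight(1)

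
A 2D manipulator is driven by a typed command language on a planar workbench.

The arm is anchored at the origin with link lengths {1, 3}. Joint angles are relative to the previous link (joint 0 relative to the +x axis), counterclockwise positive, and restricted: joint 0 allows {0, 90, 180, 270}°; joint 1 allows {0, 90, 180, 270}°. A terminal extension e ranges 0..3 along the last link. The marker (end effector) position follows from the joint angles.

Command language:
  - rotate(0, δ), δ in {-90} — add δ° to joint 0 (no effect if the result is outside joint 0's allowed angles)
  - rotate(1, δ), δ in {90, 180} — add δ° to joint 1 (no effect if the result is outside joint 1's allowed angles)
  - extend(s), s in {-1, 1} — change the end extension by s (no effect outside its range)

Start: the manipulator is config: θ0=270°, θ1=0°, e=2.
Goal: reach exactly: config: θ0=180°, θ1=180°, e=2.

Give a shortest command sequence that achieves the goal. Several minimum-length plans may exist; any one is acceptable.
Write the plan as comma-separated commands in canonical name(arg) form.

rotate(0, -90), rotate(1, 180)

start: config: θ0=270°, θ1=0°, e=2
t=1 rotate(0, -90) ⇒ config: θ0=180°, θ1=0°, e=2
t=2 rotate(1, 180) ⇒ config: θ0=180°, θ1=180°, e=2
minimal: 2 command(s), checked below 2.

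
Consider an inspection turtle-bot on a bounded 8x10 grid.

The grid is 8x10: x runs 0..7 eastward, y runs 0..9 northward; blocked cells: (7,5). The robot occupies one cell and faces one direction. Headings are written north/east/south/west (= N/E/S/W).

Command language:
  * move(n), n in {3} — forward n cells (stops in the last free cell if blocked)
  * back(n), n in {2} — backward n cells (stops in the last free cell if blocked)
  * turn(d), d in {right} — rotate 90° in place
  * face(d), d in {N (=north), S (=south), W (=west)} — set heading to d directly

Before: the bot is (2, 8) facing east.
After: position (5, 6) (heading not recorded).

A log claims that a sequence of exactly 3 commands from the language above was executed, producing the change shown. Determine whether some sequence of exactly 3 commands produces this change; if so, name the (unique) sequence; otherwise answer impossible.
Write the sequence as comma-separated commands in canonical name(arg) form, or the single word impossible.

move(3), face(N), back(2)

key: running back(2) before move(3) would end elsewhere — order is forced
initial: (2, 8) facing east
[1] after move(3): (5, 8) facing east
[2] after face(N): (5, 8) facing north
[3] after back(2): (5, 6) facing north
no other 3-command option fits: unique.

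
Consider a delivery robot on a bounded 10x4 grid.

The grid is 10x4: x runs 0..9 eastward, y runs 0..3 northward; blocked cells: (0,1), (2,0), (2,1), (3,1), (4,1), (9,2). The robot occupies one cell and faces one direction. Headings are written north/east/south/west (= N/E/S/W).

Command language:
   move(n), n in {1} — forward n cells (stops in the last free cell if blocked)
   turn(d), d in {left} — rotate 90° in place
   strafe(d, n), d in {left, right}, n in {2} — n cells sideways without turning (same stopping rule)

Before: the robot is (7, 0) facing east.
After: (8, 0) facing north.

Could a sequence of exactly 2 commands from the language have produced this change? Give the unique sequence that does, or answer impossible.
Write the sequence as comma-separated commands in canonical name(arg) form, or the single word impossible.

move(1), turn(left)

key: order matters: swapping move(1) and turn(left) lands elsewhere
from: (7, 0) facing east
step 1 (move(1)): (8, 0) facing east
step 2 (turn(left)): (8, 0) facing north
all 16 alternatives checked — unique.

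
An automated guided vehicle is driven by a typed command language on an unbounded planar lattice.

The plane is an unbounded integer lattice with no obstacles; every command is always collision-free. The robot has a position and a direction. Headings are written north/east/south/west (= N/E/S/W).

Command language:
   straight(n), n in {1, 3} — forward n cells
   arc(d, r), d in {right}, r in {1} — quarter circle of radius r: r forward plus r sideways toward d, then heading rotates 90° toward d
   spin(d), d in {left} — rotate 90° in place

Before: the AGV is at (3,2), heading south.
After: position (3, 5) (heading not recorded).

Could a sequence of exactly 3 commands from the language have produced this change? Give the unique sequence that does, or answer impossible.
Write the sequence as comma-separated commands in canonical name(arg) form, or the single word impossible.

spin(left), spin(left), straight(3)

key: order matters: swapping spin(left) and straight(3) lands elsewhere
t0: at (3,2), heading south
t=1 spin(left) ⇒ at (3,2), heading east
t=2 spin(left) ⇒ at (3,2), heading north
t=3 straight(3) ⇒ at (3,5), heading north
no rival 3-sequence matches.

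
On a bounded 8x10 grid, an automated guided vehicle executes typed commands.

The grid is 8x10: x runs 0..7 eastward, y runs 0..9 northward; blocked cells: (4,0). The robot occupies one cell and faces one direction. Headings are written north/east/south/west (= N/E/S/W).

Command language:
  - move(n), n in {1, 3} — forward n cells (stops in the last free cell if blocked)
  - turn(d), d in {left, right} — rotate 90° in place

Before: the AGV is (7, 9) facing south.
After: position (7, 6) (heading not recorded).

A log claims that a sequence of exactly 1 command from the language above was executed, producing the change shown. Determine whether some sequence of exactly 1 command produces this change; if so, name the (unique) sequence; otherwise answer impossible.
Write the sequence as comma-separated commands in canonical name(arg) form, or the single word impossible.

move(3)

from: (7, 9) facing south
1. move(3) → (7, 6) facing south
no rival 1-sequence matches.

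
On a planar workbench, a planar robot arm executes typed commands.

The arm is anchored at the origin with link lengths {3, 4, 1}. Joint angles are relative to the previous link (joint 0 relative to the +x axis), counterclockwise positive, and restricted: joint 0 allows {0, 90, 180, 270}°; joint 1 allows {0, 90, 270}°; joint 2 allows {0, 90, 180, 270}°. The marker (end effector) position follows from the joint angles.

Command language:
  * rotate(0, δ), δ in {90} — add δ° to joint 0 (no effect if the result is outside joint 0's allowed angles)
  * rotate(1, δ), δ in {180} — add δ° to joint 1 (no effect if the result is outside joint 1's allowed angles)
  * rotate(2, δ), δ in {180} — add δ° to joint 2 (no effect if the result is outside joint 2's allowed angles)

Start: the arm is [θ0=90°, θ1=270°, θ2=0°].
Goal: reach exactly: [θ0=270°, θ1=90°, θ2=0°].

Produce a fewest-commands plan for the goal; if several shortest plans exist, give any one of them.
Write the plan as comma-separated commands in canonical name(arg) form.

from: [θ0=90°, θ1=270°, θ2=0°]
[1] after rotate(1, 180): [θ0=90°, θ1=90°, θ2=0°]
[2] after rotate(0, 90): [θ0=180°, θ1=90°, θ2=0°]
[3] after rotate(0, 90): [θ0=270°, θ1=90°, θ2=0°]
shorter routes all fall short; 3 is best.

rotate(1, 180), rotate(0, 90), rotate(0, 90)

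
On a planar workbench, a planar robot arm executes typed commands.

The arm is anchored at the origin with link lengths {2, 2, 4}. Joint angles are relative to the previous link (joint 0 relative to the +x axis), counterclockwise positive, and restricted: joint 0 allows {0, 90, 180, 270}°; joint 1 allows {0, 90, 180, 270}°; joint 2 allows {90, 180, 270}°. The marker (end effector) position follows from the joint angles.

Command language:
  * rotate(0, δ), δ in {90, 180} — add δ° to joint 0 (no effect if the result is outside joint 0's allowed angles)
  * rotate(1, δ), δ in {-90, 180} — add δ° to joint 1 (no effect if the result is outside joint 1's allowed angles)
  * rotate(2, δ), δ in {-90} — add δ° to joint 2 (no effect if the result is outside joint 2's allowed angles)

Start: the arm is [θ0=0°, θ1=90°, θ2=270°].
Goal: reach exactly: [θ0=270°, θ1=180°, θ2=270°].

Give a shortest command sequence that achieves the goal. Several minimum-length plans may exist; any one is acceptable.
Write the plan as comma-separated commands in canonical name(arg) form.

initial: [θ0=0°, θ1=90°, θ2=270°]
step 1 (rotate(0, 90)): [θ0=90°, θ1=90°, θ2=270°]
step 2 (rotate(1, -90)): [θ0=90°, θ1=0°, θ2=270°]
step 3 (rotate(1, 180)): [θ0=90°, θ1=180°, θ2=270°]
step 4 (rotate(0, 180)): [θ0=270°, θ1=180°, θ2=270°]
nothing shorter than 4 reaches the goal.

rotate(0, 90), rotate(1, -90), rotate(1, 180), rotate(0, 180)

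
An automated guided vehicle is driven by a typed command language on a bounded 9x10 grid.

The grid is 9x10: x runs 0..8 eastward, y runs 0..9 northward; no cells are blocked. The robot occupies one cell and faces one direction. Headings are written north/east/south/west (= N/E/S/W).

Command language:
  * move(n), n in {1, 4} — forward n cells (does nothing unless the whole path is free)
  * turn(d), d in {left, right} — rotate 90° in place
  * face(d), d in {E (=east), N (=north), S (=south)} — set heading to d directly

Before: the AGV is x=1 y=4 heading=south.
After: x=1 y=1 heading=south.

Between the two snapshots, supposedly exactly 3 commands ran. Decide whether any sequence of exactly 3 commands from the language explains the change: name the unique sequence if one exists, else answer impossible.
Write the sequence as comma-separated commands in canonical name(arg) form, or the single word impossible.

key: heading stays S — no command in the sequence turns
initial: x=1 y=4 heading=south
t=1 move(1) ⇒ x=1 y=3 heading=south
t=2 move(1) ⇒ x=1 y=2 heading=south
t=3 move(1) ⇒ x=1 y=1 heading=south
uniquely the one of 343 3-step routes that fits.

move(1), move(1), move(1)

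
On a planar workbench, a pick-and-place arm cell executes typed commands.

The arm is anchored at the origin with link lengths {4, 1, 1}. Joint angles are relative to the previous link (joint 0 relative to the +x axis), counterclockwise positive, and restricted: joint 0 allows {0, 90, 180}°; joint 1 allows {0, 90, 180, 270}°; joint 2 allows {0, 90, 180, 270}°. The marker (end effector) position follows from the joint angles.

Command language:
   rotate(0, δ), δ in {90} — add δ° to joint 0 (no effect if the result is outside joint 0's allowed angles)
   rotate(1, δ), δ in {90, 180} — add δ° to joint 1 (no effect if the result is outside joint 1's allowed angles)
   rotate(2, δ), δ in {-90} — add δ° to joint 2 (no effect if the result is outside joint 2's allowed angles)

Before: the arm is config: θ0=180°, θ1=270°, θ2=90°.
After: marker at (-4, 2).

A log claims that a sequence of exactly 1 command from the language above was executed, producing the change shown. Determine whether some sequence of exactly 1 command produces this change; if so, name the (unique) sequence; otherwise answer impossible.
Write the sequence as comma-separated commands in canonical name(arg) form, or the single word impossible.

rotate(2, -90)

begin: config: θ0=180°, θ1=270°, θ2=90°
[1] after rotate(2, -90): config: θ0=180°, θ1=270°, θ2=0°
no rival 1-sequence matches.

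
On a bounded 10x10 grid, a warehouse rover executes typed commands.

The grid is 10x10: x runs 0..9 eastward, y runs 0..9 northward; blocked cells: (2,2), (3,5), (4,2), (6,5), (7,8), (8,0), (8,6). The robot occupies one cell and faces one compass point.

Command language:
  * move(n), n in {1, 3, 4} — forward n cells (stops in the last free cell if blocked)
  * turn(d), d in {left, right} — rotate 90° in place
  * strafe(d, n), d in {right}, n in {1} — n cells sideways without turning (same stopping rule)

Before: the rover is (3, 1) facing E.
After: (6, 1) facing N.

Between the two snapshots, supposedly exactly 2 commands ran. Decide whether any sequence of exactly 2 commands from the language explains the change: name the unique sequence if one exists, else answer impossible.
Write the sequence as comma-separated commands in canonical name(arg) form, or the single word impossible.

key: running turn(left) before move(3) would end elsewhere — order is forced
start: (3, 1) facing E
t=1 move(3) ⇒ (6, 1) facing E
t=2 turn(left) ⇒ (6, 1) facing N
no rival 2-sequence matches.

move(3), turn(left)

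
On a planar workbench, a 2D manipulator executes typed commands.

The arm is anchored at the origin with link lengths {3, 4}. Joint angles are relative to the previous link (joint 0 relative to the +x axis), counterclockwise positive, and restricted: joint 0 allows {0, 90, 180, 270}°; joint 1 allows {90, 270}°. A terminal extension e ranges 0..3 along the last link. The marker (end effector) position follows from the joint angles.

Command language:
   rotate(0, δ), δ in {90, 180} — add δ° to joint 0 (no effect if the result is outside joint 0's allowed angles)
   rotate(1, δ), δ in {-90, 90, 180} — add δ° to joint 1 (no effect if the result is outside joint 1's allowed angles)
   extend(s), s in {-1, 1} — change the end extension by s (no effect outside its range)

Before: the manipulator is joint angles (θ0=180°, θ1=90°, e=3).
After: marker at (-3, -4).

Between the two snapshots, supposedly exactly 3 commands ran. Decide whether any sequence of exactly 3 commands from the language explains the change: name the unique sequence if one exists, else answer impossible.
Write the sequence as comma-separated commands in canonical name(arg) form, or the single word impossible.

begin: joint angles (θ0=180°, θ1=90°, e=3)
1. extend(-1) → joint angles (θ0=180°, θ1=90°, e=2)
2. extend(-1) → joint angles (θ0=180°, θ1=90°, e=1)
3. extend(-1) → joint angles (θ0=180°, θ1=90°, e=0)
all 343 alternatives checked — unique.

extend(-1), extend(-1), extend(-1)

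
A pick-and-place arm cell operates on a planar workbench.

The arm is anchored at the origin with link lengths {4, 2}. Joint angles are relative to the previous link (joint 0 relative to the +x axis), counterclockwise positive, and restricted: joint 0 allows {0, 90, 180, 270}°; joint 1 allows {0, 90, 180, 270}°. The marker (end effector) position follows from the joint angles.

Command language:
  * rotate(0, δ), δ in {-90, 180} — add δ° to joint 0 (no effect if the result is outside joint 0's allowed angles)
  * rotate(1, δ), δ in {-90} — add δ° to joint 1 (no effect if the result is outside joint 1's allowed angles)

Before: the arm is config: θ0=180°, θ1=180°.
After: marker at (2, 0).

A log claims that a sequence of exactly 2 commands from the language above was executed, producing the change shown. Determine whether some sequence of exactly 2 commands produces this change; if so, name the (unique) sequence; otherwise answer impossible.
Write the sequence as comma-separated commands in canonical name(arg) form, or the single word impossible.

rotate(0, -90), rotate(0, -90)

initial: config: θ0=180°, θ1=180°
1. rotate(0, -90) → config: θ0=90°, θ1=180°
2. rotate(0, -90) → config: θ0=0°, θ1=180°
no rival 2-sequence matches.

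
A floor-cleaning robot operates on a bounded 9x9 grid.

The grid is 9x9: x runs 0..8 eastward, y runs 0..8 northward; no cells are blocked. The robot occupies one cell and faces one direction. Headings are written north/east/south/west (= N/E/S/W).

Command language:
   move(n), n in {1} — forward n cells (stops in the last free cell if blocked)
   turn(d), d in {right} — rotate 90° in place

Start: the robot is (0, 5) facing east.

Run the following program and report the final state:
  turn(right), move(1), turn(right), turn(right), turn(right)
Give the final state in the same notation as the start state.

from: (0, 5) facing east
1. turn(right) → (0, 5) facing south
2. move(1) → (0, 4) facing south
3. turn(right) → (0, 4) facing west
4. turn(right) → (0, 4) facing north
5. turn(right) → (0, 4) facing east

(0, 4) facing east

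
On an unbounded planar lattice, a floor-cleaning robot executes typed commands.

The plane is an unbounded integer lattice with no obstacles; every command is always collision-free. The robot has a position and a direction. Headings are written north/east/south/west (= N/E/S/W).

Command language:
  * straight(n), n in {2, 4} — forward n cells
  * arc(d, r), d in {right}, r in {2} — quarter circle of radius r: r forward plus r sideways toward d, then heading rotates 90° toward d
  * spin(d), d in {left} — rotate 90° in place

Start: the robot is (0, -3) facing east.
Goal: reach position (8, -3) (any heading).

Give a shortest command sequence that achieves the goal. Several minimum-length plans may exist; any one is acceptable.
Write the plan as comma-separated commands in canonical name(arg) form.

straight(4), straight(4)

initial: (0, -3) facing east
step 1 (straight(4)): (4, -3) facing east
step 2 (straight(4)): (8, -3) facing east
no 1-step plan works, so 2 is optimal.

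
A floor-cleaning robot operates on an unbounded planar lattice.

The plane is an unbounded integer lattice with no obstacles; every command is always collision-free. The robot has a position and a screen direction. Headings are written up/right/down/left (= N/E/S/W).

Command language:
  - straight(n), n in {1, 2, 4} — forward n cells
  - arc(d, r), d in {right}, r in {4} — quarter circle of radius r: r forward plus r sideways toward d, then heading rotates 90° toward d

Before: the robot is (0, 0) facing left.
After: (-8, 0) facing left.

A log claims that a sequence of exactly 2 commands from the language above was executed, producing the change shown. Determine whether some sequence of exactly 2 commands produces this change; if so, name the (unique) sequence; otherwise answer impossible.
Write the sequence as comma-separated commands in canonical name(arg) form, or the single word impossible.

straight(4), straight(4)

key: heading stays W — no command in the sequence turns
initial: (0, 0) facing left
step 1 (straight(4)): (-4, 0) facing left
step 2 (straight(4)): (-8, 0) facing left
no other 2-command option fits: unique.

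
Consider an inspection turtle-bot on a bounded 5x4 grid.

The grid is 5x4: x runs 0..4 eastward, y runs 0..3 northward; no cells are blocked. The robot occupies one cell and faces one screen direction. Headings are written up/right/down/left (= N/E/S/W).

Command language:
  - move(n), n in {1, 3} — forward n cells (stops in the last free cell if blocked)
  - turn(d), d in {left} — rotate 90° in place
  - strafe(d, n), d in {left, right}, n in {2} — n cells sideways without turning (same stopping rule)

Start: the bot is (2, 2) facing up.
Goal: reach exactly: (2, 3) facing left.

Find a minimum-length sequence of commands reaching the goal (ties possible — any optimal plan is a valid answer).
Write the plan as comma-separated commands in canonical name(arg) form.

move(1), turn(left)

start: (2, 2) facing up
step 1 (move(1)): (2, 3) facing up
step 2 (turn(left)): (2, 3) facing left
no 1-step plan works, so 2 is optimal.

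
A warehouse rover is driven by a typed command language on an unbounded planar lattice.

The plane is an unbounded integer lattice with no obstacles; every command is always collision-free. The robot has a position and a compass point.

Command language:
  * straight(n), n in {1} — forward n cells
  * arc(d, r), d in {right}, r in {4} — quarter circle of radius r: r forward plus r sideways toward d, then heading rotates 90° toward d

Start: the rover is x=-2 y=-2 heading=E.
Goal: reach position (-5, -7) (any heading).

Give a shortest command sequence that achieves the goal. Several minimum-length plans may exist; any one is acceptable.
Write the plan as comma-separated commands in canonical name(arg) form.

begin: x=-2 y=-2 heading=E
t=1 straight(1) ⇒ x=-1 y=-2 heading=E
t=2 arc(right, 4) ⇒ x=3 y=-6 heading=S
t=3 straight(1) ⇒ x=3 y=-7 heading=S
t=4 arc(right, 4) ⇒ x=-1 y=-11 heading=W
t=5 arc(right, 4) ⇒ x=-5 y=-7 heading=N
minimal: 5 command(s), checked below 5.

straight(1), arc(right, 4), straight(1), arc(right, 4), arc(right, 4)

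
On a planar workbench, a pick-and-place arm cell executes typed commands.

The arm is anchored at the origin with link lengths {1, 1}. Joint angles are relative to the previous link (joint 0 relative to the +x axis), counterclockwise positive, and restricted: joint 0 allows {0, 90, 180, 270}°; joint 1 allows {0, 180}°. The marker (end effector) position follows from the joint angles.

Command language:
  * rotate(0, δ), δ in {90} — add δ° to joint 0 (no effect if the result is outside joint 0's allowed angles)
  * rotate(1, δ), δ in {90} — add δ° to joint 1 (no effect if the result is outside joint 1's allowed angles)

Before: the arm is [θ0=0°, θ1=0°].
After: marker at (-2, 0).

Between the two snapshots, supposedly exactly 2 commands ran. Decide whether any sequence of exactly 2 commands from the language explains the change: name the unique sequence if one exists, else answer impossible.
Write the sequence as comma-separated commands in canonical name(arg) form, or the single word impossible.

rotate(0, 90), rotate(0, 90)

from: [θ0=0°, θ1=0°]
step 1 (rotate(0, 90)): [θ0=90°, θ1=0°]
step 2 (rotate(0, 90)): [θ0=180°, θ1=0°]
no rival 2-sequence matches.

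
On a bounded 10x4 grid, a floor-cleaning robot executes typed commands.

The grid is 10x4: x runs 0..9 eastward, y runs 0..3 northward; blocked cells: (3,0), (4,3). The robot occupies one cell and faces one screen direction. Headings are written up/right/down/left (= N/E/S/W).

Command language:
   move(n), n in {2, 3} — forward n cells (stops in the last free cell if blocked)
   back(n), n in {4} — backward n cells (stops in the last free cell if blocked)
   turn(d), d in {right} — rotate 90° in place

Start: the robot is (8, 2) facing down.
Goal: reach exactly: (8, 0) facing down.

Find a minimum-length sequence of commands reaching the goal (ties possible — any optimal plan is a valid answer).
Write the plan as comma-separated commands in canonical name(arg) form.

from: (8, 2) facing down
step 1 (move(3)): (8, 0) facing down
no 0-step plan works, so 1 is optimal.

move(3)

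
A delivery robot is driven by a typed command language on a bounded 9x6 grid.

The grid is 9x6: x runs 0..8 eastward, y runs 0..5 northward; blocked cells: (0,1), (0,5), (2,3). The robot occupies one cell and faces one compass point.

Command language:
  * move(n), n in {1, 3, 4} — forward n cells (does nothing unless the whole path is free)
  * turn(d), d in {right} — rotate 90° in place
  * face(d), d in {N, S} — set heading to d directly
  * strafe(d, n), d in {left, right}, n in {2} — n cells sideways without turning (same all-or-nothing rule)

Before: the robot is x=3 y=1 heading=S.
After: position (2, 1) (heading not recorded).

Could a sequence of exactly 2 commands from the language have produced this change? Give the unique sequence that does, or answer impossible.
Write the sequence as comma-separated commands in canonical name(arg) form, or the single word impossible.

turn(right), move(1)

key: running move(1) before turn(right) would end elsewhere — order is forced
t0: x=3 y=1 heading=S
1. turn(right) → x=3 y=1 heading=W
2. move(1) → x=2 y=1 heading=W
uniquely the one of 64 2-step routes that fits.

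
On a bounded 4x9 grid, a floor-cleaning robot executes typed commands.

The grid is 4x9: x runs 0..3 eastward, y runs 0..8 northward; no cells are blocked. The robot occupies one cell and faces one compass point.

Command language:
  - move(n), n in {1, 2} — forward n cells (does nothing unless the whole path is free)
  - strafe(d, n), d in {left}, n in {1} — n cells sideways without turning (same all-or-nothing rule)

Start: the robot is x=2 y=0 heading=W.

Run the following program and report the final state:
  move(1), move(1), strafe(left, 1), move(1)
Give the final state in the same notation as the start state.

x=0 y=0 heading=W

t0: x=2 y=0 heading=W
step 1 (move(1)): x=1 y=0 heading=W
step 2 (move(1)): x=0 y=0 heading=W
step 3 (strafe(left, 1)): x=0 y=0 heading=W
step 4 (move(1)): x=0 y=0 heading=W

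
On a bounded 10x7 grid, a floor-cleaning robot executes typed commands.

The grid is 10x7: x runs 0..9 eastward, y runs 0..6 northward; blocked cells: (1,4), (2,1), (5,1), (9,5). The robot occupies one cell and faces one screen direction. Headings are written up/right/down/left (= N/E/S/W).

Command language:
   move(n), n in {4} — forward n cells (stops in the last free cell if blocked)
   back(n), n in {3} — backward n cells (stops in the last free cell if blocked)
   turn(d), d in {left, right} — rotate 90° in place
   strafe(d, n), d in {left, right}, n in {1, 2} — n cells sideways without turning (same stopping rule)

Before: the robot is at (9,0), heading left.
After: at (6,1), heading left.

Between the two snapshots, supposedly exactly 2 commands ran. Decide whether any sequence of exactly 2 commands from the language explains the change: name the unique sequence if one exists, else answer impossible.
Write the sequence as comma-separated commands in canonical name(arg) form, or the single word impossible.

key: move(4) is stopped early by the blocked cell at (5,1)
initial: at (9,0), heading left
step 1 (strafe(right, 1)): at (9,1), heading left
step 2 (move(4)): at (6,1), heading left
uniquely the one of 64 2-step routes that fits.

strafe(right, 1), move(4)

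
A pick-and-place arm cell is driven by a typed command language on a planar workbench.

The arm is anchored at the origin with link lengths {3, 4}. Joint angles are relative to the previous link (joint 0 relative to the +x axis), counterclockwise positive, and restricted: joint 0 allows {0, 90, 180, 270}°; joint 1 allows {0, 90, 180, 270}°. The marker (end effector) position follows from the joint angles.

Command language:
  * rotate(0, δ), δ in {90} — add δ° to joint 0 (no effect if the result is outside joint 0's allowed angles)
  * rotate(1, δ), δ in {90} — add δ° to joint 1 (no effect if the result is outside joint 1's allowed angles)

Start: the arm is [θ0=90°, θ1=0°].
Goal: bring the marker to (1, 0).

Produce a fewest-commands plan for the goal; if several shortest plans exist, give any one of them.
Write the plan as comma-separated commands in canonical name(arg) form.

initial: [θ0=90°, θ1=0°]
step 1 (rotate(0, 90)): [θ0=180°, θ1=0°]
step 2 (rotate(1, 90)): [θ0=180°, θ1=90°]
step 3 (rotate(1, 90)): [θ0=180°, θ1=180°]
no 2-step plan works, so 3 is optimal.

rotate(0, 90), rotate(1, 90), rotate(1, 90)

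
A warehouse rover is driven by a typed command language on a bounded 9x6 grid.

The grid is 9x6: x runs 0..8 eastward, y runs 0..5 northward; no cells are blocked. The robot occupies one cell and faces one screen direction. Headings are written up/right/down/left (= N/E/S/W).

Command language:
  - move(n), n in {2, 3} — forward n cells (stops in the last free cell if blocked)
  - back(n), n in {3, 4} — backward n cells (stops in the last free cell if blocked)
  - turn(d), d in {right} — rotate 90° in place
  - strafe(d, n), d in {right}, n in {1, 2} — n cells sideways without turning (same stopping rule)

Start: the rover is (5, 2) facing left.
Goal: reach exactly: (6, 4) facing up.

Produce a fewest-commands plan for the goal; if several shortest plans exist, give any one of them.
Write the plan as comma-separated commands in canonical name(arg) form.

turn(right), strafe(right, 1), move(2)

t0: (5, 2) facing left
[1] after turn(right): (5, 2) facing up
[2] after strafe(right, 1): (6, 2) facing up
[3] after move(2): (6, 4) facing up
no 2-step plan works, so 3 is optimal.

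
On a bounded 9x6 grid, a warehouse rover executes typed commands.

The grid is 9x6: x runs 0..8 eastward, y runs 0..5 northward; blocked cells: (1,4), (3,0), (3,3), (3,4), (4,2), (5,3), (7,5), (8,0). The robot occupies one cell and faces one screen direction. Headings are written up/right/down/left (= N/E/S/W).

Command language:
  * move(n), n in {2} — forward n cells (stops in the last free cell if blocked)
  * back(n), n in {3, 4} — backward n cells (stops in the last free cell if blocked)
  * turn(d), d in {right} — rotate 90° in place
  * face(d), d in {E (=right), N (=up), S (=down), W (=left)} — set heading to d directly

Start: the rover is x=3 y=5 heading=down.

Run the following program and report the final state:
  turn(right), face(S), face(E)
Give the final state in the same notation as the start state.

start: x=3 y=5 heading=down
[1] after turn(right): x=3 y=5 heading=left
[2] after face(S): x=3 y=5 heading=down
[3] after face(E): x=3 y=5 heading=right

x=3 y=5 heading=right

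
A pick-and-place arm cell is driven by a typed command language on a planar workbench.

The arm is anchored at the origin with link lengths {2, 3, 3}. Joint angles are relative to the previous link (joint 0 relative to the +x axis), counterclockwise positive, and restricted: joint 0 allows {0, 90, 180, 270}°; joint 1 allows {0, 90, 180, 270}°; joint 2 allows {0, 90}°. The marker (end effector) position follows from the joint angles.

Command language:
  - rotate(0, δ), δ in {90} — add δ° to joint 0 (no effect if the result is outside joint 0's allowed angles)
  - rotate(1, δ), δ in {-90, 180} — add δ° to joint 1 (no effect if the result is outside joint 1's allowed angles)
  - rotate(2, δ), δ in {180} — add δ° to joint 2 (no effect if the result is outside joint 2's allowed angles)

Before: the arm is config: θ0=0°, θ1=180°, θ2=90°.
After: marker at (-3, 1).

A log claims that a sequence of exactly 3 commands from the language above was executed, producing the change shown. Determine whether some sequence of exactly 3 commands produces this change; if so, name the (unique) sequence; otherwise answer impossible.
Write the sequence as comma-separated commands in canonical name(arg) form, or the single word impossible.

rotate(0, 90), rotate(0, 90), rotate(0, 90)

begin: config: θ0=0°, θ1=180°, θ2=90°
[1] after rotate(0, 90): config: θ0=90°, θ1=180°, θ2=90°
[2] after rotate(0, 90): config: θ0=180°, θ1=180°, θ2=90°
[3] after rotate(0, 90): config: θ0=270°, θ1=180°, θ2=90°
no rival 3-sequence matches.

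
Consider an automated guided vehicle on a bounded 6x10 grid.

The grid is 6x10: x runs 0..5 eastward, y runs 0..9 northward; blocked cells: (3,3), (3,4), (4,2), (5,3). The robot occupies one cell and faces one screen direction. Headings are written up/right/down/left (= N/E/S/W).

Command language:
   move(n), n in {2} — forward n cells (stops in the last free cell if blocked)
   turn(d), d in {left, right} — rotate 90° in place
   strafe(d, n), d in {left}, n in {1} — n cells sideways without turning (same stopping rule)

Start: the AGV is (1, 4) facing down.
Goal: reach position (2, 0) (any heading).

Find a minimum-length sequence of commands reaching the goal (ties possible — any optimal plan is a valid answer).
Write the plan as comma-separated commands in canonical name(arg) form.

begin: (1, 4) facing down
step 1 (strafe(left, 1)): (2, 4) facing down
step 2 (move(2)): (2, 2) facing down
step 3 (move(2)): (2, 0) facing down
nothing shorter than 3 reaches the goal.

strafe(left, 1), move(2), move(2)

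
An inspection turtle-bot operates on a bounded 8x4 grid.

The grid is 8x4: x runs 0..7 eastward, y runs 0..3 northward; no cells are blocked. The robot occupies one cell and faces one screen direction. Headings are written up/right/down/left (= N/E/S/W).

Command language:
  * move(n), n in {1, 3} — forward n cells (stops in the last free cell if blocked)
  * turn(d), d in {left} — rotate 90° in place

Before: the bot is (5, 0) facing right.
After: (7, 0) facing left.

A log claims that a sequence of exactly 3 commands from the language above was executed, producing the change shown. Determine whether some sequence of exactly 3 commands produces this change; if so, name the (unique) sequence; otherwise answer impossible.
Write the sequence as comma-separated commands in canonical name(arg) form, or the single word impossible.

key: move(3) runs into the grid edge before its full distance
begin: (5, 0) facing right
1. move(3) → (7, 0) facing right
2. turn(left) → (7, 0) facing up
3. turn(left) → (7, 0) facing left
uniquely the one of 27 3-step routes that fits.

move(3), turn(left), turn(left)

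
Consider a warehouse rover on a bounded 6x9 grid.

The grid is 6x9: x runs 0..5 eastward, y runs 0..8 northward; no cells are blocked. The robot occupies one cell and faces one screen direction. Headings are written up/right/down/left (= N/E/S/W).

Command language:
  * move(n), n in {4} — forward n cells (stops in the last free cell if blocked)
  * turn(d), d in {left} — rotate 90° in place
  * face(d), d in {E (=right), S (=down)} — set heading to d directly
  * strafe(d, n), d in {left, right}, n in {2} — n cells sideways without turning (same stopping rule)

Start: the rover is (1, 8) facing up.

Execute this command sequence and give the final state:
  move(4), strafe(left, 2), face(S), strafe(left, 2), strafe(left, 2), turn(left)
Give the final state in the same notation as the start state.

(4, 8) facing right

start: (1, 8) facing up
step 1 (move(4)): (1, 8) facing up
step 2 (strafe(left, 2)): (0, 8) facing up
step 3 (face(S)): (0, 8) facing down
step 4 (strafe(left, 2)): (2, 8) facing down
step 5 (strafe(left, 2)): (4, 8) facing down
step 6 (turn(left)): (4, 8) facing right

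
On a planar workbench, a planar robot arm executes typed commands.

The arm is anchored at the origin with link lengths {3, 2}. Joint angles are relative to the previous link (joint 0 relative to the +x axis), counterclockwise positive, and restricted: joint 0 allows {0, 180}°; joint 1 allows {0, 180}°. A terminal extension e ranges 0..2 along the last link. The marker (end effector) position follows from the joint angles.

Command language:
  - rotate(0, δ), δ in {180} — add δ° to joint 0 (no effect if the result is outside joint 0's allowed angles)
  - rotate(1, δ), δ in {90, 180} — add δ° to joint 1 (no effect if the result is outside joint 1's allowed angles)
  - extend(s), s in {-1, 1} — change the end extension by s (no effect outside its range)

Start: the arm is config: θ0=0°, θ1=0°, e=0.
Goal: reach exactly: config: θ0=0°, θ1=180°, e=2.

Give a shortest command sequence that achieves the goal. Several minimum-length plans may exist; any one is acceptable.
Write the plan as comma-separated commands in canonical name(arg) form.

begin: config: θ0=0°, θ1=0°, e=0
step 1 (extend(1)): config: θ0=0°, θ1=0°, e=1
step 2 (extend(1)): config: θ0=0°, θ1=0°, e=2
step 3 (rotate(1, 180)): config: θ0=0°, θ1=180°, e=2
minimal: 3 command(s), checked below 3.

extend(1), extend(1), rotate(1, 180)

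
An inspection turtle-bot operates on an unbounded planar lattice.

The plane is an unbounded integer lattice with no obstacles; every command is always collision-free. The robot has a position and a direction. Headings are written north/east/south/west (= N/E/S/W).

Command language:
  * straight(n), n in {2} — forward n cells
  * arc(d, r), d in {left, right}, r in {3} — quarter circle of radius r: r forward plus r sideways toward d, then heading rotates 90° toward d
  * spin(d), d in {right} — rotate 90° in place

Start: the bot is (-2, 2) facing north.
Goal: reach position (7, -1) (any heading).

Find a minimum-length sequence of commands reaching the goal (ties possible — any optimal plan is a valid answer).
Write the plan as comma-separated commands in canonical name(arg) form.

begin: (-2, 2) facing north
[1] after arc(right, 3): (1, 5) facing east
[2] after arc(right, 3): (4, 2) facing south
[3] after arc(left, 3): (7, -1) facing east
minimal: 3 command(s), checked below 3.

arc(right, 3), arc(right, 3), arc(left, 3)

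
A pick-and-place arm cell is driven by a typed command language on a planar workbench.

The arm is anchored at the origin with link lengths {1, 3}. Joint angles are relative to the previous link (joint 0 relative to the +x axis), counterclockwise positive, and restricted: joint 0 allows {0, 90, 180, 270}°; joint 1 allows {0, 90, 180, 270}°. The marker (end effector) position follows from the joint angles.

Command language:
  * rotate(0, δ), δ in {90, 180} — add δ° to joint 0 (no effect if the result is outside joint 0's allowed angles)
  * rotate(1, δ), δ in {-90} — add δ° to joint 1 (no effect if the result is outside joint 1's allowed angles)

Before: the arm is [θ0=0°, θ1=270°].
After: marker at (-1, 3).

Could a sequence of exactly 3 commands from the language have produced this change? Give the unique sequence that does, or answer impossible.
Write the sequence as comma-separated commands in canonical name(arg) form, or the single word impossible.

initial: [θ0=0°, θ1=270°]
t=1 rotate(0, 180) ⇒ [θ0=180°, θ1=270°]
t=2 rotate(0, 180) ⇒ [θ0=0°, θ1=270°]
t=3 rotate(0, 180) ⇒ [θ0=180°, θ1=270°]
uniquely the one of 27 3-step routes that fits.

rotate(0, 180), rotate(0, 180), rotate(0, 180)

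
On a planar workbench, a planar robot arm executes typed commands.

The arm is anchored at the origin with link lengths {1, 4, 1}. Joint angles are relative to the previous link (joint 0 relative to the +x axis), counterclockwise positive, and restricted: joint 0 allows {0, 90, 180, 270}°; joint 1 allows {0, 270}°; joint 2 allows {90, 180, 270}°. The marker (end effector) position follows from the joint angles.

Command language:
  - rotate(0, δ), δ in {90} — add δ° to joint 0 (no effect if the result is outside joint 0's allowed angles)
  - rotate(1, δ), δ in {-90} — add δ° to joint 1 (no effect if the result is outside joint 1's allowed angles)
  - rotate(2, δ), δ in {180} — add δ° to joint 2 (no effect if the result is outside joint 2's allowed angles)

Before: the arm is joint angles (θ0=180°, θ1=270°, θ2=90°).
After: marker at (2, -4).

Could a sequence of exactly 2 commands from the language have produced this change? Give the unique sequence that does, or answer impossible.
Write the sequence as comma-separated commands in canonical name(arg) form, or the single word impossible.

rotate(0, 90), rotate(0, 90)

begin: joint angles (θ0=180°, θ1=270°, θ2=90°)
t=1 rotate(0, 90) ⇒ joint angles (θ0=270°, θ1=270°, θ2=90°)
t=2 rotate(0, 90) ⇒ joint angles (θ0=0°, θ1=270°, θ2=90°)
all 9 alternatives checked — unique.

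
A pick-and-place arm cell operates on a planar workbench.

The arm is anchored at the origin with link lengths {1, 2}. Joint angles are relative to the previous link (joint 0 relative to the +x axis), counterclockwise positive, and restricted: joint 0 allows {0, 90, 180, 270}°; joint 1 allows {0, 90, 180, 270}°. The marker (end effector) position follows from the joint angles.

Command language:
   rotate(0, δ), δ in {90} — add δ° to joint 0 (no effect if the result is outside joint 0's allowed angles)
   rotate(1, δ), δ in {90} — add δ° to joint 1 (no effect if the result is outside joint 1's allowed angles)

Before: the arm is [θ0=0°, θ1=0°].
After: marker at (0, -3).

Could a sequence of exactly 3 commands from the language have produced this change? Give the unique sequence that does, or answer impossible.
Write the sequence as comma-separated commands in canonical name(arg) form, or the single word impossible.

rotate(0, 90), rotate(0, 90), rotate(0, 90)

begin: [θ0=0°, θ1=0°]
[1] after rotate(0, 90): [θ0=90°, θ1=0°]
[2] after rotate(0, 90): [θ0=180°, θ1=0°]
[3] after rotate(0, 90): [θ0=270°, θ1=0°]
all 8 alternatives checked — unique.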